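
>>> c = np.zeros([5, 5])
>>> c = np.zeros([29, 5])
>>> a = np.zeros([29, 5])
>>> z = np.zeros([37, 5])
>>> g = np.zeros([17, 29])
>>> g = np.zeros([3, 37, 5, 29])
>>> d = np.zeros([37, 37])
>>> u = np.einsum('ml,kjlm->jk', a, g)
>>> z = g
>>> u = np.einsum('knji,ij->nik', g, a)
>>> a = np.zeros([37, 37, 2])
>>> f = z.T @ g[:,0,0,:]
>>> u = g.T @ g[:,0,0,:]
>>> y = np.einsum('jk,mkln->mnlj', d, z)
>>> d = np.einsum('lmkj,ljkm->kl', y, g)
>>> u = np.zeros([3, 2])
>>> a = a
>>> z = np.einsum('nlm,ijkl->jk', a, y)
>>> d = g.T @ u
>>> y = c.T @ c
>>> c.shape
(29, 5)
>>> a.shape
(37, 37, 2)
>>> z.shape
(29, 5)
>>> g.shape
(3, 37, 5, 29)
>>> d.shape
(29, 5, 37, 2)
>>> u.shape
(3, 2)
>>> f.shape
(29, 5, 37, 29)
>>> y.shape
(5, 5)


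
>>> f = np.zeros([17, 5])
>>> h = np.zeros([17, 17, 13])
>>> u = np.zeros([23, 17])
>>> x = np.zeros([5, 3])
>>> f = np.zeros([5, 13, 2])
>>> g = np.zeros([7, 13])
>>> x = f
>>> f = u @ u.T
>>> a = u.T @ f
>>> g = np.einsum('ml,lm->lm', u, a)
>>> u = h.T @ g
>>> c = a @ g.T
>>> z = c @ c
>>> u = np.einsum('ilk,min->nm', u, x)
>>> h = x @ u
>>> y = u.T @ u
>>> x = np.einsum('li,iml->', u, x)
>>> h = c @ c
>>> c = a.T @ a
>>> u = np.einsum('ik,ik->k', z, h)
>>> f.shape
(23, 23)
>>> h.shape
(17, 17)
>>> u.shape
(17,)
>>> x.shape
()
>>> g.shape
(17, 23)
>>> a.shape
(17, 23)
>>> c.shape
(23, 23)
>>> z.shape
(17, 17)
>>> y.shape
(5, 5)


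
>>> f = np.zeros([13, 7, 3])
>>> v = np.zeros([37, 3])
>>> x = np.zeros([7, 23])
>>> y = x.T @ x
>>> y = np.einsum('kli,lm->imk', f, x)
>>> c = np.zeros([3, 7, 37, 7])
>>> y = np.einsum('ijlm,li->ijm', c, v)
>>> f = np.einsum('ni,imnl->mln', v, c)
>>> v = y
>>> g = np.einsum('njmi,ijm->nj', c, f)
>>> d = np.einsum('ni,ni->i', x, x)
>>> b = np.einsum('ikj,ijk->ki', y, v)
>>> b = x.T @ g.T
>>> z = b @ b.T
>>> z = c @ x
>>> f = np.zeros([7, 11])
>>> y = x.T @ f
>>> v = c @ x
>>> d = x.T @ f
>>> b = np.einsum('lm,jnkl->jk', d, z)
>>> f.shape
(7, 11)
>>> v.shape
(3, 7, 37, 23)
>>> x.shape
(7, 23)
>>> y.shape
(23, 11)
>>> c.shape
(3, 7, 37, 7)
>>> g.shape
(3, 7)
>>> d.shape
(23, 11)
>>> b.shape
(3, 37)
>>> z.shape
(3, 7, 37, 23)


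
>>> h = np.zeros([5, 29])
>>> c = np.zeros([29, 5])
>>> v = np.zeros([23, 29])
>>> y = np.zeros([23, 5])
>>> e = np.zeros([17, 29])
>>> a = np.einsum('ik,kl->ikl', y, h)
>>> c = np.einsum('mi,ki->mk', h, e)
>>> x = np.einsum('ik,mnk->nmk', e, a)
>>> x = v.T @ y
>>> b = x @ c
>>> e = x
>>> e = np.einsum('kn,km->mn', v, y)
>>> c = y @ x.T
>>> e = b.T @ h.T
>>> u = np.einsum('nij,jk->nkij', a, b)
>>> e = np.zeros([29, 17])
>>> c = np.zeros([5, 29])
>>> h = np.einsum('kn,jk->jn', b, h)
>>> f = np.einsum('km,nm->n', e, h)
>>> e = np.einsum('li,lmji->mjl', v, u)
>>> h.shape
(5, 17)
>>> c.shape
(5, 29)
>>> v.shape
(23, 29)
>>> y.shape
(23, 5)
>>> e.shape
(17, 5, 23)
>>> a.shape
(23, 5, 29)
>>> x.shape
(29, 5)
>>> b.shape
(29, 17)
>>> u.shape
(23, 17, 5, 29)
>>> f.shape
(5,)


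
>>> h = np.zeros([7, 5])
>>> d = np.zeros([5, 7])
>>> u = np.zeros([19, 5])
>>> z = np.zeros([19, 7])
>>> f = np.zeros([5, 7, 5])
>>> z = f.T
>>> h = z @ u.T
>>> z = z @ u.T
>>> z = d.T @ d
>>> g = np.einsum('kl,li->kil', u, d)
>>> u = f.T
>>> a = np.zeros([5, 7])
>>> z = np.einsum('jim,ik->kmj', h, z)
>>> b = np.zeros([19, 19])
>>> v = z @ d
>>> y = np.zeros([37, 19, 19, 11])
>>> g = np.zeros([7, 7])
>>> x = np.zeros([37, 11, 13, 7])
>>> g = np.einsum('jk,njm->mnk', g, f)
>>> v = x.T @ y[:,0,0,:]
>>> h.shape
(5, 7, 19)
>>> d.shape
(5, 7)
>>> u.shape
(5, 7, 5)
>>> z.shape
(7, 19, 5)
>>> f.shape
(5, 7, 5)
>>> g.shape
(5, 5, 7)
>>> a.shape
(5, 7)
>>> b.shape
(19, 19)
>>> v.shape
(7, 13, 11, 11)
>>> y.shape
(37, 19, 19, 11)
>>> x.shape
(37, 11, 13, 7)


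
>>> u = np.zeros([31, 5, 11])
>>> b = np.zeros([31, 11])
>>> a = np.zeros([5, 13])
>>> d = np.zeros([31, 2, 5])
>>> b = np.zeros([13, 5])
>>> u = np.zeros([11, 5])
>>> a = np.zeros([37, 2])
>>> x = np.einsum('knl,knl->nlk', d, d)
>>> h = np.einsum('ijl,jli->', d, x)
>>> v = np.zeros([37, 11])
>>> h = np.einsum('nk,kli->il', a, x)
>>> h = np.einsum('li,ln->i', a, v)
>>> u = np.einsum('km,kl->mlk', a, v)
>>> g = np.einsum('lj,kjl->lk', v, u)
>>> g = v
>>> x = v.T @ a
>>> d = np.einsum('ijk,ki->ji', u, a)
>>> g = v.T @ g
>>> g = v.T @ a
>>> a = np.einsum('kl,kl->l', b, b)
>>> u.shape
(2, 11, 37)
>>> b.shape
(13, 5)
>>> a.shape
(5,)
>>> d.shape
(11, 2)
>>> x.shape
(11, 2)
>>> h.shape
(2,)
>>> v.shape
(37, 11)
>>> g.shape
(11, 2)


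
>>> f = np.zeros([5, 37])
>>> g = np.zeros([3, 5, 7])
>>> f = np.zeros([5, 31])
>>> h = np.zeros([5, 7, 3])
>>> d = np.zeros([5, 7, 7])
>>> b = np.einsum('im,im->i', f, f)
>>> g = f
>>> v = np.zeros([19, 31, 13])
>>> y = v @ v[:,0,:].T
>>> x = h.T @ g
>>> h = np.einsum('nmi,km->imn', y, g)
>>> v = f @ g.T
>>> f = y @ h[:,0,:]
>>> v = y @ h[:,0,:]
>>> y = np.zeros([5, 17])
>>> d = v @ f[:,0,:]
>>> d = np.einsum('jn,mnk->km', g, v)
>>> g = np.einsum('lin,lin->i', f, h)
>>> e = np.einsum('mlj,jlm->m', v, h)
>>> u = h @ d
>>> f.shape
(19, 31, 19)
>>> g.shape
(31,)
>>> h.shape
(19, 31, 19)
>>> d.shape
(19, 19)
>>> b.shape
(5,)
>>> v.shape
(19, 31, 19)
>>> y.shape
(5, 17)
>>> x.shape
(3, 7, 31)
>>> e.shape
(19,)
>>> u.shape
(19, 31, 19)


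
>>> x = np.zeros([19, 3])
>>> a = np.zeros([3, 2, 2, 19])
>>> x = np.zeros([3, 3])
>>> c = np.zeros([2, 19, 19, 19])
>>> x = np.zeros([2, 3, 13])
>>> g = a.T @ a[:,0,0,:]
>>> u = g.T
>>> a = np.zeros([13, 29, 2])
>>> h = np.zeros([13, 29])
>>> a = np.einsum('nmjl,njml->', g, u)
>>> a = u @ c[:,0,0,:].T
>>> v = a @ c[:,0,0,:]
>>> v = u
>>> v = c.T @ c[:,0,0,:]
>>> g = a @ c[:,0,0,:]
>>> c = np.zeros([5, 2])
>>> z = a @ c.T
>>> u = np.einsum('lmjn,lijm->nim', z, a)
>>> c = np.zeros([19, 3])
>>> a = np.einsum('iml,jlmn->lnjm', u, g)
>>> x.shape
(2, 3, 13)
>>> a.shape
(2, 19, 19, 2)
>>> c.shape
(19, 3)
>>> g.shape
(19, 2, 2, 19)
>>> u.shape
(5, 2, 2)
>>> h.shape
(13, 29)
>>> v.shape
(19, 19, 19, 19)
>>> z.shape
(19, 2, 2, 5)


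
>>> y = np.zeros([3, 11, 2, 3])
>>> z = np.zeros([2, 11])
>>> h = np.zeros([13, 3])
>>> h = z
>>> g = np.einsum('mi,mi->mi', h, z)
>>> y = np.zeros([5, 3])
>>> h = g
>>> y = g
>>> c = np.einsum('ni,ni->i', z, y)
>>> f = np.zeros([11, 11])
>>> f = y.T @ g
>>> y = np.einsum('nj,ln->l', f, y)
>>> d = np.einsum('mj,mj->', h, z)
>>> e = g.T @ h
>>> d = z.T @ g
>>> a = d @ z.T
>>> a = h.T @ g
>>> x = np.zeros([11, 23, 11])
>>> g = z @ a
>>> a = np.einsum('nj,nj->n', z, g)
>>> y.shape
(2,)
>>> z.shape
(2, 11)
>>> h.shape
(2, 11)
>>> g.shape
(2, 11)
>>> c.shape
(11,)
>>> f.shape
(11, 11)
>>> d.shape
(11, 11)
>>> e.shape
(11, 11)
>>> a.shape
(2,)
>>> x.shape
(11, 23, 11)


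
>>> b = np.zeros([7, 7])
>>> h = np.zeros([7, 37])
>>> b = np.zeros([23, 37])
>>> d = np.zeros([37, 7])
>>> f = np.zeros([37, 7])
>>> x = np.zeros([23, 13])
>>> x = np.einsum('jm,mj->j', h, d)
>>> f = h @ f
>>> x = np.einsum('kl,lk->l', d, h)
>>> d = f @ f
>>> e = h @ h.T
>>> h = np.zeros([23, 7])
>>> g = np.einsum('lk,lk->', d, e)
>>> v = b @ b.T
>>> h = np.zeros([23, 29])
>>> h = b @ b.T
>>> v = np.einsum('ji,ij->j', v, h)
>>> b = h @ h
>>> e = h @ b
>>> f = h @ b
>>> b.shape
(23, 23)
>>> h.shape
(23, 23)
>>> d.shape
(7, 7)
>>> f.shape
(23, 23)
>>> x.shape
(7,)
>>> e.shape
(23, 23)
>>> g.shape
()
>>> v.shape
(23,)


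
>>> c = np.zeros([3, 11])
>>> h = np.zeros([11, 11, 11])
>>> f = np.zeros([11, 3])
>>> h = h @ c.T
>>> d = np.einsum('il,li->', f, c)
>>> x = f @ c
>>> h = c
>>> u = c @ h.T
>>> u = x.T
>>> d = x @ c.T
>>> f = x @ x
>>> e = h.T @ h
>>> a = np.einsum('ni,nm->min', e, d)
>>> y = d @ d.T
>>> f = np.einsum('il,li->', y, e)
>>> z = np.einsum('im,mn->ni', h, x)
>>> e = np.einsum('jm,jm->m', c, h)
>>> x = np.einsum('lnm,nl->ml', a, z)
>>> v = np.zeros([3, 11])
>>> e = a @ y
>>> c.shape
(3, 11)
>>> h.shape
(3, 11)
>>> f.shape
()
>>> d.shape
(11, 3)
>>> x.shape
(11, 3)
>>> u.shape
(11, 11)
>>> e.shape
(3, 11, 11)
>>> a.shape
(3, 11, 11)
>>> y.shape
(11, 11)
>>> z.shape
(11, 3)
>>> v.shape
(3, 11)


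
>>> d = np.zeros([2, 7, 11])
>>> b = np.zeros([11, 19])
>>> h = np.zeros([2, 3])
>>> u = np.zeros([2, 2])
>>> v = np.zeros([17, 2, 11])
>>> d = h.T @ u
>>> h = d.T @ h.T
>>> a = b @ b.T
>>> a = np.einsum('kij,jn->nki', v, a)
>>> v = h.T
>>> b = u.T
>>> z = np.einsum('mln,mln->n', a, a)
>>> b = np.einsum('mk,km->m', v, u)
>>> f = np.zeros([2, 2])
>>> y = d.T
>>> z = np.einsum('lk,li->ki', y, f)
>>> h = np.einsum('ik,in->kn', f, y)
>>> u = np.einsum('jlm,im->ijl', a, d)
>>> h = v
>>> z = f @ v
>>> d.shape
(3, 2)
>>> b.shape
(2,)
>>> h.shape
(2, 2)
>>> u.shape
(3, 11, 17)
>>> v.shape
(2, 2)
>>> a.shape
(11, 17, 2)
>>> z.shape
(2, 2)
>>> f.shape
(2, 2)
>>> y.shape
(2, 3)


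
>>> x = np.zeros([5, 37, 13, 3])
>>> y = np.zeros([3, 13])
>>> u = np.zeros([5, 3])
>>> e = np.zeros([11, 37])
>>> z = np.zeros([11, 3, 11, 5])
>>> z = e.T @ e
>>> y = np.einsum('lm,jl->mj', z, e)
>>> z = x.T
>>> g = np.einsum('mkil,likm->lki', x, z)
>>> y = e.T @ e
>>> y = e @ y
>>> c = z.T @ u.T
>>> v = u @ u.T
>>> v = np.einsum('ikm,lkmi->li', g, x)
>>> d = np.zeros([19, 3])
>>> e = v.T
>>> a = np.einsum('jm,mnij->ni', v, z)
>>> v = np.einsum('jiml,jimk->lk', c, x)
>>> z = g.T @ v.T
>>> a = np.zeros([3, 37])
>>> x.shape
(5, 37, 13, 3)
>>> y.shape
(11, 37)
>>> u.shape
(5, 3)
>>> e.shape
(3, 5)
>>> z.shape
(13, 37, 5)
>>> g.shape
(3, 37, 13)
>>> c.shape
(5, 37, 13, 5)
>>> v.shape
(5, 3)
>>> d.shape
(19, 3)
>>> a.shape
(3, 37)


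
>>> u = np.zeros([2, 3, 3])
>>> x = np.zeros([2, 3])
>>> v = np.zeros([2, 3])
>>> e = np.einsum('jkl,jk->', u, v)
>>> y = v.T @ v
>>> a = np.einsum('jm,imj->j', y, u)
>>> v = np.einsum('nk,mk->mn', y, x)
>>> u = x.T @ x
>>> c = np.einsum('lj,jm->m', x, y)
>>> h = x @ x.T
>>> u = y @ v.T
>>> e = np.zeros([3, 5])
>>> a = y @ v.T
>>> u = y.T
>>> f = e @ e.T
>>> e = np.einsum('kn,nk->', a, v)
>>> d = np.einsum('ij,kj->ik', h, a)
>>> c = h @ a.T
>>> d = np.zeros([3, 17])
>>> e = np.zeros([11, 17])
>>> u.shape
(3, 3)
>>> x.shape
(2, 3)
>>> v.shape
(2, 3)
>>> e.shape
(11, 17)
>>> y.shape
(3, 3)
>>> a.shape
(3, 2)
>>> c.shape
(2, 3)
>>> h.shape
(2, 2)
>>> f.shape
(3, 3)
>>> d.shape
(3, 17)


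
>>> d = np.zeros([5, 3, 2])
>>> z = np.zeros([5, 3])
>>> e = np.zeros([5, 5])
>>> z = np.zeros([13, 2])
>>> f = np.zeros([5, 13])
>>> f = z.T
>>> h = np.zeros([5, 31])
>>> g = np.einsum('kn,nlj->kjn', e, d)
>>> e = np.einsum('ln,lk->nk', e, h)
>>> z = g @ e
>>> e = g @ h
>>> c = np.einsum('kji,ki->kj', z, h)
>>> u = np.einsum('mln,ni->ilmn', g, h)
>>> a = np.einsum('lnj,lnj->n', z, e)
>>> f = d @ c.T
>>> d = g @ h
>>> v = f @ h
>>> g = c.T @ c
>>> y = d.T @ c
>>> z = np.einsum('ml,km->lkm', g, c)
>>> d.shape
(5, 2, 31)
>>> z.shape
(2, 5, 2)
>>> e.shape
(5, 2, 31)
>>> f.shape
(5, 3, 5)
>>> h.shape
(5, 31)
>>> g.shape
(2, 2)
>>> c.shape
(5, 2)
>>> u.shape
(31, 2, 5, 5)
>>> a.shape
(2,)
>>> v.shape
(5, 3, 31)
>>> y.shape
(31, 2, 2)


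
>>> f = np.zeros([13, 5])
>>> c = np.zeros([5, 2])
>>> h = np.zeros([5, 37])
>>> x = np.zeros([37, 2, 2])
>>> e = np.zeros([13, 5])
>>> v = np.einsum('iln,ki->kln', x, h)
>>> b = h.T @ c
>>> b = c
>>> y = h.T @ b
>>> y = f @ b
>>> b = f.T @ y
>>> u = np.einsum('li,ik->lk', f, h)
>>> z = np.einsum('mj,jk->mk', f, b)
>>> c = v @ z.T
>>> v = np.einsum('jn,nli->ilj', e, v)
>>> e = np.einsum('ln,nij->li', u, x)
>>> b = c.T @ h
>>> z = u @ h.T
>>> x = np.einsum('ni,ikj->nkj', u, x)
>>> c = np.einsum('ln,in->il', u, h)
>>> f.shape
(13, 5)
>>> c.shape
(5, 13)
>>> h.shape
(5, 37)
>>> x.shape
(13, 2, 2)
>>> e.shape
(13, 2)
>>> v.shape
(2, 2, 13)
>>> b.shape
(13, 2, 37)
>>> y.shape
(13, 2)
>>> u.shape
(13, 37)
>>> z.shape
(13, 5)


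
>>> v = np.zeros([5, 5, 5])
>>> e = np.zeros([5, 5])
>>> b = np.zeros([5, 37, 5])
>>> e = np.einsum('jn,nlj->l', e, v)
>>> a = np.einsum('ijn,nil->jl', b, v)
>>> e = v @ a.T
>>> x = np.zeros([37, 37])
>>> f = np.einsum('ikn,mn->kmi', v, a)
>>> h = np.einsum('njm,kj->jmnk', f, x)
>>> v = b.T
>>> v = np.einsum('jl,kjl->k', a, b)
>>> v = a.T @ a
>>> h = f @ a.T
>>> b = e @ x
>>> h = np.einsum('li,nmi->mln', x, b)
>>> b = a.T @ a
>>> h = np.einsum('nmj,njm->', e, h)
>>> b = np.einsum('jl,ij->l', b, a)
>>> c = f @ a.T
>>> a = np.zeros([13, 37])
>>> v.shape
(5, 5)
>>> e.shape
(5, 5, 37)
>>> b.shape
(5,)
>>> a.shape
(13, 37)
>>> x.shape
(37, 37)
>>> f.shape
(5, 37, 5)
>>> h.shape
()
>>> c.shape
(5, 37, 37)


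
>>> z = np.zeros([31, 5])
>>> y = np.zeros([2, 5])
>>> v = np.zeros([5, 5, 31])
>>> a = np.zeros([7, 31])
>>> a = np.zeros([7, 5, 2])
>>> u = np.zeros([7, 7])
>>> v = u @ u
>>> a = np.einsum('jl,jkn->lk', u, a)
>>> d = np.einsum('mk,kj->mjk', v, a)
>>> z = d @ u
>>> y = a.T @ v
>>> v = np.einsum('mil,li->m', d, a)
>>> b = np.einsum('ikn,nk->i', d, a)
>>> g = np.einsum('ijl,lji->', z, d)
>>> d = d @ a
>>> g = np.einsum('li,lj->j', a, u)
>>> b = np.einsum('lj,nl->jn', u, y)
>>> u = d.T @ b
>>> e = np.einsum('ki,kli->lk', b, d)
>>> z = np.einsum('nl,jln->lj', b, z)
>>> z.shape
(5, 7)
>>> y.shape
(5, 7)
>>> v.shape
(7,)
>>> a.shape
(7, 5)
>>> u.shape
(5, 5, 5)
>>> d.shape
(7, 5, 5)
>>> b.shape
(7, 5)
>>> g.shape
(7,)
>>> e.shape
(5, 7)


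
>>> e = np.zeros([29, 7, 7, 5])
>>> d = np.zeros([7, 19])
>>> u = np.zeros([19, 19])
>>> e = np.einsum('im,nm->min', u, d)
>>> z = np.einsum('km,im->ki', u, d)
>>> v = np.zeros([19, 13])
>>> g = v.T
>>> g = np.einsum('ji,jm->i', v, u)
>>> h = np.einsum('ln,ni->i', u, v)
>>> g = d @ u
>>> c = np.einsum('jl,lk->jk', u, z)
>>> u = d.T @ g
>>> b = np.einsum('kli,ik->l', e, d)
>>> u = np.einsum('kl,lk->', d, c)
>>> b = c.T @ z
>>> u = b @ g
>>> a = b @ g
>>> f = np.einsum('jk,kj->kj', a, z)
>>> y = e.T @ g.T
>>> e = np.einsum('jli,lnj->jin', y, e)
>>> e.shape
(7, 7, 19)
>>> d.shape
(7, 19)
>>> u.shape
(7, 19)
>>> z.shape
(19, 7)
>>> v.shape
(19, 13)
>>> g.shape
(7, 19)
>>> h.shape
(13,)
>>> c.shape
(19, 7)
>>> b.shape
(7, 7)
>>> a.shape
(7, 19)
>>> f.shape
(19, 7)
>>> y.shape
(7, 19, 7)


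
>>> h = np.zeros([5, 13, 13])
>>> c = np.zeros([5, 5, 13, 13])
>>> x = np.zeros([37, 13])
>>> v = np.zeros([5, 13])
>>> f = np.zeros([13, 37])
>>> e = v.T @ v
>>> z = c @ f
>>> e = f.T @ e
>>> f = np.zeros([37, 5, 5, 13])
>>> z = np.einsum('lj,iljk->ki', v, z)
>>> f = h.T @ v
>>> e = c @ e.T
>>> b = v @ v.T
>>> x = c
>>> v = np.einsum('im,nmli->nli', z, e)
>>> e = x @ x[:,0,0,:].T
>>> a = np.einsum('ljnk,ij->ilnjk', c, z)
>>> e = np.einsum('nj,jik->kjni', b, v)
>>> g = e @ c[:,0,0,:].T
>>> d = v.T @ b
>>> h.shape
(5, 13, 13)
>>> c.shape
(5, 5, 13, 13)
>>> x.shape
(5, 5, 13, 13)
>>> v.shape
(5, 13, 37)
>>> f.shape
(13, 13, 13)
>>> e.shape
(37, 5, 5, 13)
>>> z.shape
(37, 5)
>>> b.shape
(5, 5)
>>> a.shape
(37, 5, 13, 5, 13)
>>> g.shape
(37, 5, 5, 5)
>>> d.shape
(37, 13, 5)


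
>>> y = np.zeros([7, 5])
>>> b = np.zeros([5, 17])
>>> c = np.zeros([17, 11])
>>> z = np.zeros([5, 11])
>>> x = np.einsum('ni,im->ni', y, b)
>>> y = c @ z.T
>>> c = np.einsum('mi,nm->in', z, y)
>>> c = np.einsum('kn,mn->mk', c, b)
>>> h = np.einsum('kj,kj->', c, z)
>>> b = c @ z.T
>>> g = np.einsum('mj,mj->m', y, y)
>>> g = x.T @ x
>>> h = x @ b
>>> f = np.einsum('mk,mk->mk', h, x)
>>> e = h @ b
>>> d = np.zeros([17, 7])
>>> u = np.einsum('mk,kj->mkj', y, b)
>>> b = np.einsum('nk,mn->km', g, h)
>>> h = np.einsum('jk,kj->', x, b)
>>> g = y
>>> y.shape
(17, 5)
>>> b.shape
(5, 7)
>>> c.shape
(5, 11)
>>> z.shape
(5, 11)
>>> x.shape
(7, 5)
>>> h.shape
()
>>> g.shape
(17, 5)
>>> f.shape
(7, 5)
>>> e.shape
(7, 5)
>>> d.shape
(17, 7)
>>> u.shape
(17, 5, 5)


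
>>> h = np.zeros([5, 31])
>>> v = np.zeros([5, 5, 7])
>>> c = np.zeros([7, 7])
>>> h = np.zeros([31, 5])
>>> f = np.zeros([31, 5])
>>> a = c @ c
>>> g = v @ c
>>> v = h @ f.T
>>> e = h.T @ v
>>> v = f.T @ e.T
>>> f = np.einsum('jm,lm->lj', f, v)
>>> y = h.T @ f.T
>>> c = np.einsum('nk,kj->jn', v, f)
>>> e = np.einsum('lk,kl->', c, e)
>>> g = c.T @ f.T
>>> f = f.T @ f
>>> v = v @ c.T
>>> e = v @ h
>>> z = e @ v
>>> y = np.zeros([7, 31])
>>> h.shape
(31, 5)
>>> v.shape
(5, 31)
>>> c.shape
(31, 5)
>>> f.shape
(31, 31)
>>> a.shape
(7, 7)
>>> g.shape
(5, 5)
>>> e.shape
(5, 5)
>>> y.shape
(7, 31)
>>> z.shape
(5, 31)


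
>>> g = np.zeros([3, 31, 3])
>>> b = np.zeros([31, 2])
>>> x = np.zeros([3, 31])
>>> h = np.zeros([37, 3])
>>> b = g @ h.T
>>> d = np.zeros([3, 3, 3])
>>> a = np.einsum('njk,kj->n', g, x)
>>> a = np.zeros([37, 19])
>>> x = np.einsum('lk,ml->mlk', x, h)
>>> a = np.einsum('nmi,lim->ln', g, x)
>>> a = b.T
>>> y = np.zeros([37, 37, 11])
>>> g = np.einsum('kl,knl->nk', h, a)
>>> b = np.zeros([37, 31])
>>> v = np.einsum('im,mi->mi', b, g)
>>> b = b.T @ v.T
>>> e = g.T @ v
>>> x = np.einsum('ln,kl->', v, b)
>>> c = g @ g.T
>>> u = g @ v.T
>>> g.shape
(31, 37)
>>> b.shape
(31, 31)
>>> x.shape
()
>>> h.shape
(37, 3)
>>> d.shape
(3, 3, 3)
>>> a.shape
(37, 31, 3)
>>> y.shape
(37, 37, 11)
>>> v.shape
(31, 37)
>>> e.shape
(37, 37)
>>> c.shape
(31, 31)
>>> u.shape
(31, 31)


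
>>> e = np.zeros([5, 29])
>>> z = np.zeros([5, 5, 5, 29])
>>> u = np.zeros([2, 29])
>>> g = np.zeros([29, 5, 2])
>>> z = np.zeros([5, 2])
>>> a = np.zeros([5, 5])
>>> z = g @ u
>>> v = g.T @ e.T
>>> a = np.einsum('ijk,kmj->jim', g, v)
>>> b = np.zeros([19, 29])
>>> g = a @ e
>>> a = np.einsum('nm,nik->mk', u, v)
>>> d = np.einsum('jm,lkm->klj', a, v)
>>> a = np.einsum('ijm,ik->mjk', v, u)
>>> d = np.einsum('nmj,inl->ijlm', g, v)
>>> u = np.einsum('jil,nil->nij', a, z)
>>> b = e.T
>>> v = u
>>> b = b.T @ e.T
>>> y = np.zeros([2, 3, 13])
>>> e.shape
(5, 29)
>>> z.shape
(29, 5, 29)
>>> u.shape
(29, 5, 5)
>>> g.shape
(5, 29, 29)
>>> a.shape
(5, 5, 29)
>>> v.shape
(29, 5, 5)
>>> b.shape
(5, 5)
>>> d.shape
(2, 29, 5, 29)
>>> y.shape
(2, 3, 13)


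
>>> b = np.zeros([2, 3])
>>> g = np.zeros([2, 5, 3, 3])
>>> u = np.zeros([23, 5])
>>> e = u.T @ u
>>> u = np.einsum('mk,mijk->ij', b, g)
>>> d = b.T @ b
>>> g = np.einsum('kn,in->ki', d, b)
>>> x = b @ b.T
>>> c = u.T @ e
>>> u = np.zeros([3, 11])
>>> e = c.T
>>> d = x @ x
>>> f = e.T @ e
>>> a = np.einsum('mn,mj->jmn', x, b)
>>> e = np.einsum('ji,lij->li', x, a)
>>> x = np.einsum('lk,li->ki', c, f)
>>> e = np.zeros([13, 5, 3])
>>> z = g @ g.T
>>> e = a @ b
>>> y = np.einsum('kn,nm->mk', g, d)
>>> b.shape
(2, 3)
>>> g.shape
(3, 2)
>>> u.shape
(3, 11)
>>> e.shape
(3, 2, 3)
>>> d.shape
(2, 2)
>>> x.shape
(5, 3)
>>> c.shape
(3, 5)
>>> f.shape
(3, 3)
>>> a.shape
(3, 2, 2)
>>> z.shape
(3, 3)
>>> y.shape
(2, 3)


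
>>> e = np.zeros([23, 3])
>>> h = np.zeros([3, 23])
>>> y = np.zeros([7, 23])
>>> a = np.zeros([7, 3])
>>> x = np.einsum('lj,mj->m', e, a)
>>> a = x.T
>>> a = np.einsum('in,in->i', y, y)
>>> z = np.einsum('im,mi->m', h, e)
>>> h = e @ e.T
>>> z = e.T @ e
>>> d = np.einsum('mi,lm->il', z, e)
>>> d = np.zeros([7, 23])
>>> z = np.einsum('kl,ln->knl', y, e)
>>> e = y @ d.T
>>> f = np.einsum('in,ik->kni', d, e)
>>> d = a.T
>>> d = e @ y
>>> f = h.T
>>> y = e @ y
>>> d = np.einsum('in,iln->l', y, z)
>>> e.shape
(7, 7)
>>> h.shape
(23, 23)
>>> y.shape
(7, 23)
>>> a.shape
(7,)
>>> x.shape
(7,)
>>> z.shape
(7, 3, 23)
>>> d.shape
(3,)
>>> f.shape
(23, 23)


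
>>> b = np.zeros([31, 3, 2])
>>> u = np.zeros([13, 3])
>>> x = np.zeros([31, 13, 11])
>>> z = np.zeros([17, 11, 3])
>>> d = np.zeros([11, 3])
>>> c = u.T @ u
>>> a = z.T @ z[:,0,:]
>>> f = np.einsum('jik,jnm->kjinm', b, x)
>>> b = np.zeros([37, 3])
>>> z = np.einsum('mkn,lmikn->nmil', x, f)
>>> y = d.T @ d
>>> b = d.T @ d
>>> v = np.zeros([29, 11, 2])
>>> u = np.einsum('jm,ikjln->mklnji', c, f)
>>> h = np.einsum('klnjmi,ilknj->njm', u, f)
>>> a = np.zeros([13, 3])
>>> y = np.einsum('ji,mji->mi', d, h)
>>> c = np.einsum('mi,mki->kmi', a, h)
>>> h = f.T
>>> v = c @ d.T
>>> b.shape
(3, 3)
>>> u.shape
(3, 31, 13, 11, 3, 2)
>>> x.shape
(31, 13, 11)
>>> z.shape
(11, 31, 3, 2)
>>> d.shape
(11, 3)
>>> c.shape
(11, 13, 3)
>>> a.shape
(13, 3)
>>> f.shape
(2, 31, 3, 13, 11)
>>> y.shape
(13, 3)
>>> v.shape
(11, 13, 11)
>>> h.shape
(11, 13, 3, 31, 2)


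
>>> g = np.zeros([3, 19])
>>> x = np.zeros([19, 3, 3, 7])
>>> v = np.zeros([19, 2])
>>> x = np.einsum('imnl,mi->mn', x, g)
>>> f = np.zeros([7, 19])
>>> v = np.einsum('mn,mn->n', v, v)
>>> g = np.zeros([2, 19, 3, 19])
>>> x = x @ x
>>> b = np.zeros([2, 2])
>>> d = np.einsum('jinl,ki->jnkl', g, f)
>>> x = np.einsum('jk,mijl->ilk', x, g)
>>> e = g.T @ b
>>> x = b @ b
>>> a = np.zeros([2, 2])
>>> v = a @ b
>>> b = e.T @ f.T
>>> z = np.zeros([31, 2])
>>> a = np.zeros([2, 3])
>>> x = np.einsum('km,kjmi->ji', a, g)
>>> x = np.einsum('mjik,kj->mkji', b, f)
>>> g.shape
(2, 19, 3, 19)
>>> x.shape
(2, 7, 19, 3)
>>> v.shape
(2, 2)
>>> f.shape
(7, 19)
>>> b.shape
(2, 19, 3, 7)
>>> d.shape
(2, 3, 7, 19)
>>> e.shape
(19, 3, 19, 2)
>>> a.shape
(2, 3)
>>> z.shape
(31, 2)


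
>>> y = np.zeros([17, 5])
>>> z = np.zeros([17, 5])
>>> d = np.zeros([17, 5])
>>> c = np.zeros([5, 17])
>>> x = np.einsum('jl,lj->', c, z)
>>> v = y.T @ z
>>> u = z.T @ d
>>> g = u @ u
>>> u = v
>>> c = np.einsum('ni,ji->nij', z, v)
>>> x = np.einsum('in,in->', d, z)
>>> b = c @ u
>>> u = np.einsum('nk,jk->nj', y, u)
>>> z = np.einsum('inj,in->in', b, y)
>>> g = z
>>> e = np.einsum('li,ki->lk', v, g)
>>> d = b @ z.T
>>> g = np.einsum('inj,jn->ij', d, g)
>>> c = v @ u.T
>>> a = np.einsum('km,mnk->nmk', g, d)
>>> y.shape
(17, 5)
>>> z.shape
(17, 5)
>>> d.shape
(17, 5, 17)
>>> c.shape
(5, 17)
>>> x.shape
()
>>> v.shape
(5, 5)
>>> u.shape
(17, 5)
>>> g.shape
(17, 17)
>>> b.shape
(17, 5, 5)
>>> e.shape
(5, 17)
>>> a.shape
(5, 17, 17)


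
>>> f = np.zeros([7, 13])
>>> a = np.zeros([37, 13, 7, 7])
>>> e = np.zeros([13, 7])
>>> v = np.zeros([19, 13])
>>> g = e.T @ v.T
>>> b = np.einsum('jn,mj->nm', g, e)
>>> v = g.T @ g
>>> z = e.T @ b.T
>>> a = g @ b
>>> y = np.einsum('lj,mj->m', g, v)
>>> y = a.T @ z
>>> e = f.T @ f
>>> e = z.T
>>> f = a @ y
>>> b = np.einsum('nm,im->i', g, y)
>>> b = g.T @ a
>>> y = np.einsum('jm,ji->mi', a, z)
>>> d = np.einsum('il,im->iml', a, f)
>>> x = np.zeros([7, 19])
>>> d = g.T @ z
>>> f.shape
(7, 19)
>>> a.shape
(7, 13)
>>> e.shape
(19, 7)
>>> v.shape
(19, 19)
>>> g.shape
(7, 19)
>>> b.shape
(19, 13)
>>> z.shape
(7, 19)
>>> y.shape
(13, 19)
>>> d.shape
(19, 19)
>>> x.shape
(7, 19)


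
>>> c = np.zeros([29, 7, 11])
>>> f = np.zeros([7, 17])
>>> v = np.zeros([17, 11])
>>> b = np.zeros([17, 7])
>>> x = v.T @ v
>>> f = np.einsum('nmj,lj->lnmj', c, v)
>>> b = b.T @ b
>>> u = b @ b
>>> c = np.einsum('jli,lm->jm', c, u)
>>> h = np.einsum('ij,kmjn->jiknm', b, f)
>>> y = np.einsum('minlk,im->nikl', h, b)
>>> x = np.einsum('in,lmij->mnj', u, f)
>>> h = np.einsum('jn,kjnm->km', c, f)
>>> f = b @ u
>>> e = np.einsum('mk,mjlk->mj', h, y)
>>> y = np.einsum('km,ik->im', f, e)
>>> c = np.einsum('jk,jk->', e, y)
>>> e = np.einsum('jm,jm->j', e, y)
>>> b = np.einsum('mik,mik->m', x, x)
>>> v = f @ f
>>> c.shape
()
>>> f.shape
(7, 7)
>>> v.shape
(7, 7)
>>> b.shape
(29,)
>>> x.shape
(29, 7, 11)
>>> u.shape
(7, 7)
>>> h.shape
(17, 11)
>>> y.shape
(17, 7)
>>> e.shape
(17,)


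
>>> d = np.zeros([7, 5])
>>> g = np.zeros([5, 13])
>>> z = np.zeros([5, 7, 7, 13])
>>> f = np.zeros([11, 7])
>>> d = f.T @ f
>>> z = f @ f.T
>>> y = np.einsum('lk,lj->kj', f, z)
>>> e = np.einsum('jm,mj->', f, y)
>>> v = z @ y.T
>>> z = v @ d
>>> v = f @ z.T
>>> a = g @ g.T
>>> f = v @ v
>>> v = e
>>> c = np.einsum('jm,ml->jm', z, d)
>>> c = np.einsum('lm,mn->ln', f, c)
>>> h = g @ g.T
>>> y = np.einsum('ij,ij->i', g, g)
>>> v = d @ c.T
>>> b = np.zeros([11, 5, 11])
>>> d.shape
(7, 7)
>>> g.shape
(5, 13)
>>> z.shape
(11, 7)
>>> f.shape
(11, 11)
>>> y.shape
(5,)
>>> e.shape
()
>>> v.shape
(7, 11)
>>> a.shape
(5, 5)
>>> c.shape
(11, 7)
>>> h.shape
(5, 5)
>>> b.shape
(11, 5, 11)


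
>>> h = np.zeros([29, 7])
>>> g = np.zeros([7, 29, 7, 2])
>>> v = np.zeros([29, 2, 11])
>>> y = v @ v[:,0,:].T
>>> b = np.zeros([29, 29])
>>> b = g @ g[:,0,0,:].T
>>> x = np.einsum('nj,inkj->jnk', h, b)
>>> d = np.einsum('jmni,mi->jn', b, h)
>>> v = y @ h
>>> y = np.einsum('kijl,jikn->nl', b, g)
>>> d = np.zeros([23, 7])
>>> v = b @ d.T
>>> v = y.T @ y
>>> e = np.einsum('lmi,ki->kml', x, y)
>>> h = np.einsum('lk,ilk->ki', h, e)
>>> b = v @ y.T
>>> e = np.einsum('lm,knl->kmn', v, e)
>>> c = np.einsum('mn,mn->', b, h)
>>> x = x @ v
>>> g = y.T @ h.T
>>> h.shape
(7, 2)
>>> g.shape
(7, 7)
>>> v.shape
(7, 7)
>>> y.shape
(2, 7)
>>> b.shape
(7, 2)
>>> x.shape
(7, 29, 7)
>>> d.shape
(23, 7)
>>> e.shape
(2, 7, 29)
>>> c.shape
()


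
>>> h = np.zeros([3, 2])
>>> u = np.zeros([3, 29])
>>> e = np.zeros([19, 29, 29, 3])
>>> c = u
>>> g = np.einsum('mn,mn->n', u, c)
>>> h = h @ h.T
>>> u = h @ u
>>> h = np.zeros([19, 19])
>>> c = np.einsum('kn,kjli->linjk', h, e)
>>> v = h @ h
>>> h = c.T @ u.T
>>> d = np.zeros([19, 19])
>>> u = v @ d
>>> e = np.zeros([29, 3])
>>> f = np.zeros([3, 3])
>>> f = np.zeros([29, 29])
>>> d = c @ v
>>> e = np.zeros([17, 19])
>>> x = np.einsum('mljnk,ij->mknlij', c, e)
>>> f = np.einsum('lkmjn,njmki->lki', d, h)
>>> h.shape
(19, 29, 19, 3, 3)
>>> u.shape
(19, 19)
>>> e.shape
(17, 19)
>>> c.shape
(29, 3, 19, 29, 19)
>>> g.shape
(29,)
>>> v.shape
(19, 19)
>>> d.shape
(29, 3, 19, 29, 19)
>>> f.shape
(29, 3, 3)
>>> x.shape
(29, 19, 29, 3, 17, 19)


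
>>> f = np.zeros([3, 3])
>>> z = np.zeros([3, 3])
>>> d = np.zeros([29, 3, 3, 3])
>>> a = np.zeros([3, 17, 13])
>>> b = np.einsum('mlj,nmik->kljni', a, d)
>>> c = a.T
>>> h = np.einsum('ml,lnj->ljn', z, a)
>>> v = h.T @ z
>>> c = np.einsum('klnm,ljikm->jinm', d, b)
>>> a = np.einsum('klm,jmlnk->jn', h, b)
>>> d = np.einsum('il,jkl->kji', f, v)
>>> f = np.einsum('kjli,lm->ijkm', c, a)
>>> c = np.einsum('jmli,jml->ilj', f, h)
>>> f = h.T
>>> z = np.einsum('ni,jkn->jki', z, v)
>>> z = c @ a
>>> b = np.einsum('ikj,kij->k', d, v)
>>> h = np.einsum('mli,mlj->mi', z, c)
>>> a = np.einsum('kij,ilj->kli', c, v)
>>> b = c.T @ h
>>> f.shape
(17, 13, 3)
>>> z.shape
(29, 17, 29)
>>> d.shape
(13, 17, 3)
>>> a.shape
(29, 13, 17)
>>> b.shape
(3, 17, 29)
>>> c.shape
(29, 17, 3)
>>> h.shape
(29, 29)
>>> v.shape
(17, 13, 3)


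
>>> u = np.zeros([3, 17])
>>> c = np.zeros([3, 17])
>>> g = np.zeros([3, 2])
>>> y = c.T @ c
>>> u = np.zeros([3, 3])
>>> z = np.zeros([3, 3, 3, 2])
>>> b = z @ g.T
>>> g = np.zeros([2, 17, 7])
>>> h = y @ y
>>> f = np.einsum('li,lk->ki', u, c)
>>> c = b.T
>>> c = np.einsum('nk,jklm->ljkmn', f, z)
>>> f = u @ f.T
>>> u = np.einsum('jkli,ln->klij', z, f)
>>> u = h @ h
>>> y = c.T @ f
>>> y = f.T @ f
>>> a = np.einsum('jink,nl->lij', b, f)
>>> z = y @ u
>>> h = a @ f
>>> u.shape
(17, 17)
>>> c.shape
(3, 3, 3, 2, 17)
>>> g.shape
(2, 17, 7)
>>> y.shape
(17, 17)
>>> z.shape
(17, 17)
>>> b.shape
(3, 3, 3, 3)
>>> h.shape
(17, 3, 17)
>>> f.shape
(3, 17)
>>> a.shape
(17, 3, 3)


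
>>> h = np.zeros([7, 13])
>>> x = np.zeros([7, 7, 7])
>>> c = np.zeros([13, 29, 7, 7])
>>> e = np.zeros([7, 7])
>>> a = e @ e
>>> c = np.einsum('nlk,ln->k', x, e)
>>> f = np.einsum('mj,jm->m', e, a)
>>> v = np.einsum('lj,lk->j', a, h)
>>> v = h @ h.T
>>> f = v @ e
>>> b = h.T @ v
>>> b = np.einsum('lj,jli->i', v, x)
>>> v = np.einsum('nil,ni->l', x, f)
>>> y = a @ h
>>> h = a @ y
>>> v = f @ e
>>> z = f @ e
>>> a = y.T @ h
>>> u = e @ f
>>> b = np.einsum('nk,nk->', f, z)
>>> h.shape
(7, 13)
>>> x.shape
(7, 7, 7)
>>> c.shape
(7,)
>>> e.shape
(7, 7)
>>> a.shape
(13, 13)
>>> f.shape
(7, 7)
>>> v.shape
(7, 7)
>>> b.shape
()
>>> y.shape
(7, 13)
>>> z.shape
(7, 7)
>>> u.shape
(7, 7)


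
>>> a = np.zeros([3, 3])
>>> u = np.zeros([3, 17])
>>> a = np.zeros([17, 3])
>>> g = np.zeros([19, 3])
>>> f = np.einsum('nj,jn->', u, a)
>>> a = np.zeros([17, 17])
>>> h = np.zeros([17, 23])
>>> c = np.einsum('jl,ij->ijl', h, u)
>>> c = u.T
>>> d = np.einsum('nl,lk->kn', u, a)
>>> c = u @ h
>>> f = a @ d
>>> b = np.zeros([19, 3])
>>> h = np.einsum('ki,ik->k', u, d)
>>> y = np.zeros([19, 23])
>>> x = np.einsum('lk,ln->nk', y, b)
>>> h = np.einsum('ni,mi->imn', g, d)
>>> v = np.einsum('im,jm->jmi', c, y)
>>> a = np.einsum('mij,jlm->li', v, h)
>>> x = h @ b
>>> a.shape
(17, 23)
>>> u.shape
(3, 17)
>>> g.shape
(19, 3)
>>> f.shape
(17, 3)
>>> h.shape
(3, 17, 19)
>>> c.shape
(3, 23)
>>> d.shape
(17, 3)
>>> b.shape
(19, 3)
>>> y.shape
(19, 23)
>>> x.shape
(3, 17, 3)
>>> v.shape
(19, 23, 3)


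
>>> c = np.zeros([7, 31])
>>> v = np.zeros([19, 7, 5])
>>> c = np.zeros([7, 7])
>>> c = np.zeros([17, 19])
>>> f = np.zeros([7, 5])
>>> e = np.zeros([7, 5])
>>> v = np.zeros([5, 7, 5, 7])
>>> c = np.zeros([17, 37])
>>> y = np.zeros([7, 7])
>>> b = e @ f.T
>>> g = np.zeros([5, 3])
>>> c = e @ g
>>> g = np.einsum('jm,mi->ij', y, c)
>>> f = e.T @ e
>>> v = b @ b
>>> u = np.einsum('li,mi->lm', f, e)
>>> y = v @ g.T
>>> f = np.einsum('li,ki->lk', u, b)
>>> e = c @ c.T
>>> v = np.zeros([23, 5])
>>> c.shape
(7, 3)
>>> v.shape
(23, 5)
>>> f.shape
(5, 7)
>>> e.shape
(7, 7)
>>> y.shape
(7, 3)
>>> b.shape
(7, 7)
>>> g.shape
(3, 7)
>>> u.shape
(5, 7)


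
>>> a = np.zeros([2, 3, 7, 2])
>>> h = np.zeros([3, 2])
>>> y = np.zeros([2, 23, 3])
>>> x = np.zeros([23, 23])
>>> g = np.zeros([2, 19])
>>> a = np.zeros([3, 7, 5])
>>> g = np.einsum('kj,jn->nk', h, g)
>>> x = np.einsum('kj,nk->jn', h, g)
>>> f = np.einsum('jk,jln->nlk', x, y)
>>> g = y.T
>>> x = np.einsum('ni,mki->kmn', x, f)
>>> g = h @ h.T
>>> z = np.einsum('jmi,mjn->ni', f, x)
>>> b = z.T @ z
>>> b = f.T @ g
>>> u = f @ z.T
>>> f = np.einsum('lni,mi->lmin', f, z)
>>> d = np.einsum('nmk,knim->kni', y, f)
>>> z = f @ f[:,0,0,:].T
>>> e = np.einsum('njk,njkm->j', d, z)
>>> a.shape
(3, 7, 5)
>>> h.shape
(3, 2)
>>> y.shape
(2, 23, 3)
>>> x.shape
(23, 3, 2)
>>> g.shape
(3, 3)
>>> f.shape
(3, 2, 19, 23)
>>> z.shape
(3, 2, 19, 3)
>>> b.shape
(19, 23, 3)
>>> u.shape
(3, 23, 2)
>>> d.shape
(3, 2, 19)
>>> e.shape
(2,)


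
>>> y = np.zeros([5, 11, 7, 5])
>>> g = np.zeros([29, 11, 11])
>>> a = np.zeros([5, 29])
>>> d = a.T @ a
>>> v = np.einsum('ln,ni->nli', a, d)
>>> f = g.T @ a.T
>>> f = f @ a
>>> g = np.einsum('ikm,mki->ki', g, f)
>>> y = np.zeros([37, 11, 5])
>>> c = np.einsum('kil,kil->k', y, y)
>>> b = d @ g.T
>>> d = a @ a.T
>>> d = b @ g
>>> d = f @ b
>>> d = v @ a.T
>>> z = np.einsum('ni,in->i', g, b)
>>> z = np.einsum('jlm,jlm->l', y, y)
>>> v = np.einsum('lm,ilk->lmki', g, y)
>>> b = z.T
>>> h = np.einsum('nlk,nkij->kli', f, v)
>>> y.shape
(37, 11, 5)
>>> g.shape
(11, 29)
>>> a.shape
(5, 29)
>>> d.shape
(29, 5, 5)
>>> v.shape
(11, 29, 5, 37)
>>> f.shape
(11, 11, 29)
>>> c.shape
(37,)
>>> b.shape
(11,)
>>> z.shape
(11,)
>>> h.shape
(29, 11, 5)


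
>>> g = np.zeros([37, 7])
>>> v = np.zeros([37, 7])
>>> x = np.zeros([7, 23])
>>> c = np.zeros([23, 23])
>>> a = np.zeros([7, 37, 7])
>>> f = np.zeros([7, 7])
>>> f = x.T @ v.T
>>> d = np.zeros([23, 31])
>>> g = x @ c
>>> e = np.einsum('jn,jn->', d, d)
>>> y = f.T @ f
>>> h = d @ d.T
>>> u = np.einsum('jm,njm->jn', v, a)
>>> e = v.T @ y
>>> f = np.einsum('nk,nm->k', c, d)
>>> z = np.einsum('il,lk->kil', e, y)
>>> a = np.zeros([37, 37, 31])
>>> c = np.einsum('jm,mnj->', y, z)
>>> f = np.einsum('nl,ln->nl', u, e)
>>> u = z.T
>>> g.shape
(7, 23)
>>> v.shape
(37, 7)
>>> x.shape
(7, 23)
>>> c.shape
()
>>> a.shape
(37, 37, 31)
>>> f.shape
(37, 7)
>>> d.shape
(23, 31)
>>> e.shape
(7, 37)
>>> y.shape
(37, 37)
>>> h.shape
(23, 23)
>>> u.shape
(37, 7, 37)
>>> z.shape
(37, 7, 37)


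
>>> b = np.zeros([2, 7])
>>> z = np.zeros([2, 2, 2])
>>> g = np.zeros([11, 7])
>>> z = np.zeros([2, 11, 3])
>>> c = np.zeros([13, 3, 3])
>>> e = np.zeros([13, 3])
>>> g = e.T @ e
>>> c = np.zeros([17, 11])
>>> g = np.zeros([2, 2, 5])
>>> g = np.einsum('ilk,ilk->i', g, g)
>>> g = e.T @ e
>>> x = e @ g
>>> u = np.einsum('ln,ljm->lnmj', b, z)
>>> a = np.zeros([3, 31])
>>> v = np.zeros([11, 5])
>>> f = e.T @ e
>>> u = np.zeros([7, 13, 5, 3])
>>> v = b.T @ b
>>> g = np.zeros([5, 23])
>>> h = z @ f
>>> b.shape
(2, 7)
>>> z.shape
(2, 11, 3)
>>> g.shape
(5, 23)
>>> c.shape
(17, 11)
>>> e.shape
(13, 3)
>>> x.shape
(13, 3)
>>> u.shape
(7, 13, 5, 3)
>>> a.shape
(3, 31)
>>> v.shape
(7, 7)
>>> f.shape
(3, 3)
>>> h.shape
(2, 11, 3)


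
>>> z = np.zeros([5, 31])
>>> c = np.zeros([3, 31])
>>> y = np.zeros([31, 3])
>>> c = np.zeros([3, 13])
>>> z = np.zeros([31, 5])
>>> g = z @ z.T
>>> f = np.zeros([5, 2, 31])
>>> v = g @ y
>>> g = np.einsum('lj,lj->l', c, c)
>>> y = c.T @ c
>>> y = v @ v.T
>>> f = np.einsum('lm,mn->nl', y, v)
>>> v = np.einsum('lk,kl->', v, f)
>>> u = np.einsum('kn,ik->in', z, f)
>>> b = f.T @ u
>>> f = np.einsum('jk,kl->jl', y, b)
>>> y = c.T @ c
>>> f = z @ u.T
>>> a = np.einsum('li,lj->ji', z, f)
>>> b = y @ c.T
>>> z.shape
(31, 5)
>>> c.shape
(3, 13)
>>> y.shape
(13, 13)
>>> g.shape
(3,)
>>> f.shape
(31, 3)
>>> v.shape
()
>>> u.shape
(3, 5)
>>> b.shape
(13, 3)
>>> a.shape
(3, 5)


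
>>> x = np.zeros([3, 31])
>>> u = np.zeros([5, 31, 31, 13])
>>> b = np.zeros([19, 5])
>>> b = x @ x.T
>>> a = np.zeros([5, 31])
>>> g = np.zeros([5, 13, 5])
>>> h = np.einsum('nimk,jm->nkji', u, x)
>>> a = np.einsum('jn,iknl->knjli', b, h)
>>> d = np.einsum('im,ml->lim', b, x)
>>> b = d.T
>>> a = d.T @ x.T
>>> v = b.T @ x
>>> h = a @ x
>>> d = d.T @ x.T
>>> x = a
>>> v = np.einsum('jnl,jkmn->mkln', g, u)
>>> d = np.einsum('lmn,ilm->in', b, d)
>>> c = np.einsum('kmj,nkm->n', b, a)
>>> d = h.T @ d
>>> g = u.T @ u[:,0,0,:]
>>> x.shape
(3, 3, 3)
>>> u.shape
(5, 31, 31, 13)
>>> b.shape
(3, 3, 31)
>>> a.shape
(3, 3, 3)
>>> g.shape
(13, 31, 31, 13)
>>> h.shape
(3, 3, 31)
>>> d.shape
(31, 3, 31)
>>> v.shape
(31, 31, 5, 13)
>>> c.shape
(3,)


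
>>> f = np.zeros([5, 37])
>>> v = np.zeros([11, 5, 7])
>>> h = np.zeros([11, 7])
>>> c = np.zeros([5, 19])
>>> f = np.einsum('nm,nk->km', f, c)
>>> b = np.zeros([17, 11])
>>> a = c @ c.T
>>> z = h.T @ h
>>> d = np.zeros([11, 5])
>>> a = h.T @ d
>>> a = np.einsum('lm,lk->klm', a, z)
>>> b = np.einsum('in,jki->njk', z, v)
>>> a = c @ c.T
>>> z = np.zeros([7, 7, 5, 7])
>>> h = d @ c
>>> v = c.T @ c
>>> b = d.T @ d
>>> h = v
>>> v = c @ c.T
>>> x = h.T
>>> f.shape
(19, 37)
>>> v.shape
(5, 5)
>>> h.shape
(19, 19)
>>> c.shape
(5, 19)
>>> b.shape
(5, 5)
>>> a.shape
(5, 5)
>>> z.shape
(7, 7, 5, 7)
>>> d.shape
(11, 5)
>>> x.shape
(19, 19)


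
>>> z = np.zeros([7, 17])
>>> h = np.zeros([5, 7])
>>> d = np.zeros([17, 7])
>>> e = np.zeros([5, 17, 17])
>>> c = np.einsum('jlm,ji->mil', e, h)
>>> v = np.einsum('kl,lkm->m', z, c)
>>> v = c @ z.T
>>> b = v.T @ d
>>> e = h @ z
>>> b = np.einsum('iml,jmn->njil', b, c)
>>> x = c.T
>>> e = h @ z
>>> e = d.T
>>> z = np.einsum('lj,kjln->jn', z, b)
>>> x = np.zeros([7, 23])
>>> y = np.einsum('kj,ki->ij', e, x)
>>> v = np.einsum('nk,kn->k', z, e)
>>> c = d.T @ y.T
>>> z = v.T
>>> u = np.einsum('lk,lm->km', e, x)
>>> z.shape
(7,)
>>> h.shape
(5, 7)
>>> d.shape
(17, 7)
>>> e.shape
(7, 17)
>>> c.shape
(7, 23)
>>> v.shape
(7,)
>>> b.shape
(17, 17, 7, 7)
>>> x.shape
(7, 23)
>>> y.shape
(23, 17)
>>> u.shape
(17, 23)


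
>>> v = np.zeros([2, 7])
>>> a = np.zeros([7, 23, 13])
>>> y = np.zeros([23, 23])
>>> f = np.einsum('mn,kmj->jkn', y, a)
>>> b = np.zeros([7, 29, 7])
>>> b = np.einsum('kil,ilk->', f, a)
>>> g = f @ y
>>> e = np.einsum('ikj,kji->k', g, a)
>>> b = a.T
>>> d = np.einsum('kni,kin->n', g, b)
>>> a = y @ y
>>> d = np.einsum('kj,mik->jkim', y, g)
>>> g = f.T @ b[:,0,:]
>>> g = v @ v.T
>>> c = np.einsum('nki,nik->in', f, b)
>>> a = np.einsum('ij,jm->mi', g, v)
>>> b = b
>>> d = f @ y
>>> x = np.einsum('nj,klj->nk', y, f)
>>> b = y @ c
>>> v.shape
(2, 7)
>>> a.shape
(7, 2)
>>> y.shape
(23, 23)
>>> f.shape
(13, 7, 23)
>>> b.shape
(23, 13)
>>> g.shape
(2, 2)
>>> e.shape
(7,)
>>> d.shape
(13, 7, 23)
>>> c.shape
(23, 13)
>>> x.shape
(23, 13)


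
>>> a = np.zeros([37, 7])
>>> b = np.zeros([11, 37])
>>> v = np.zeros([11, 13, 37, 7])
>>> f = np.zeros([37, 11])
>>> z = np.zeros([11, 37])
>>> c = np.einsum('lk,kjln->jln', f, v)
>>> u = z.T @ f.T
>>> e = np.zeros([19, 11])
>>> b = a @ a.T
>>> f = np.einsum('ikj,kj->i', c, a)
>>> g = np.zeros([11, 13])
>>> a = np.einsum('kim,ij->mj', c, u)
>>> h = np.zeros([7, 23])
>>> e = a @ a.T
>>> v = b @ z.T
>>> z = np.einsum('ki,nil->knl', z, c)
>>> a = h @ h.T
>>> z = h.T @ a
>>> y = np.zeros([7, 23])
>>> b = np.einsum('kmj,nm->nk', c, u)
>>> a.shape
(7, 7)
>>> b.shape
(37, 13)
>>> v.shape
(37, 11)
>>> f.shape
(13,)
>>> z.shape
(23, 7)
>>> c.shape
(13, 37, 7)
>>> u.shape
(37, 37)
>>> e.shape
(7, 7)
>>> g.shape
(11, 13)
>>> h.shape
(7, 23)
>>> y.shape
(7, 23)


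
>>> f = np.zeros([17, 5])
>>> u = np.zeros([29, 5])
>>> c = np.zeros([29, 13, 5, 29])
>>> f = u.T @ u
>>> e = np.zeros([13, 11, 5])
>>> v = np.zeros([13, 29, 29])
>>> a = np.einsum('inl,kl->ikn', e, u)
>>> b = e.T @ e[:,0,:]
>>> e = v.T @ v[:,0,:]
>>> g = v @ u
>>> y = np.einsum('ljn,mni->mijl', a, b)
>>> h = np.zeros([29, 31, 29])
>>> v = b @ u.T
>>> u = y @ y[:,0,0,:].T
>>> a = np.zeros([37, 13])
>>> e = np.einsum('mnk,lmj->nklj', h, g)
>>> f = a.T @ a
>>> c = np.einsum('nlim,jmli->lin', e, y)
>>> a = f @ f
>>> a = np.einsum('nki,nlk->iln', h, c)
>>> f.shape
(13, 13)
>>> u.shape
(5, 5, 29, 5)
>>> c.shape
(29, 13, 31)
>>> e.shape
(31, 29, 13, 5)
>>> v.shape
(5, 11, 29)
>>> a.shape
(29, 13, 29)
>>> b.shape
(5, 11, 5)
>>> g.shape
(13, 29, 5)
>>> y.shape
(5, 5, 29, 13)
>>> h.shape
(29, 31, 29)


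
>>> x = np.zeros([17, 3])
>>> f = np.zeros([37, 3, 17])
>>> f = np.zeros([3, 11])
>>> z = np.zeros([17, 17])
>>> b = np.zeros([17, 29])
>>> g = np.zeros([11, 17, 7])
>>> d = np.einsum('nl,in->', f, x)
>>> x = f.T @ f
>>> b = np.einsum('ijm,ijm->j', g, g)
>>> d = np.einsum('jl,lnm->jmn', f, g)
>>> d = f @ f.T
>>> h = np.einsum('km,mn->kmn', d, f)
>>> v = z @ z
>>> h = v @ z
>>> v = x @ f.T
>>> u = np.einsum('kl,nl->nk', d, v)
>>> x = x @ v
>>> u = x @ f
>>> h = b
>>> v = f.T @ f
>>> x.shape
(11, 3)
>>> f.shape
(3, 11)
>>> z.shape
(17, 17)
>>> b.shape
(17,)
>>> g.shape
(11, 17, 7)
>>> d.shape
(3, 3)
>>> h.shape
(17,)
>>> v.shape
(11, 11)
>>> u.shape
(11, 11)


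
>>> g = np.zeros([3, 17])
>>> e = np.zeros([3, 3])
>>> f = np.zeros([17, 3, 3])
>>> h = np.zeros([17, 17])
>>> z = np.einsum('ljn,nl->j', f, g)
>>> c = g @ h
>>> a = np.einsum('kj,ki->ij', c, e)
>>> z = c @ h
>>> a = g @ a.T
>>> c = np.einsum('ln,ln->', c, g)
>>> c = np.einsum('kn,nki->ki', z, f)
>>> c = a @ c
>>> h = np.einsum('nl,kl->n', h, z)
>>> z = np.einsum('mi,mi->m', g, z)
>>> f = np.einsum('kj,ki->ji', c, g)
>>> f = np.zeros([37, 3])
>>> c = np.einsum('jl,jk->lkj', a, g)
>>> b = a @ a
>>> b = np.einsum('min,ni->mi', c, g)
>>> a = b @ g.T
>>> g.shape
(3, 17)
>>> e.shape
(3, 3)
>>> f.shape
(37, 3)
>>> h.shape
(17,)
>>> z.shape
(3,)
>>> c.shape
(3, 17, 3)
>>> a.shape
(3, 3)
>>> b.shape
(3, 17)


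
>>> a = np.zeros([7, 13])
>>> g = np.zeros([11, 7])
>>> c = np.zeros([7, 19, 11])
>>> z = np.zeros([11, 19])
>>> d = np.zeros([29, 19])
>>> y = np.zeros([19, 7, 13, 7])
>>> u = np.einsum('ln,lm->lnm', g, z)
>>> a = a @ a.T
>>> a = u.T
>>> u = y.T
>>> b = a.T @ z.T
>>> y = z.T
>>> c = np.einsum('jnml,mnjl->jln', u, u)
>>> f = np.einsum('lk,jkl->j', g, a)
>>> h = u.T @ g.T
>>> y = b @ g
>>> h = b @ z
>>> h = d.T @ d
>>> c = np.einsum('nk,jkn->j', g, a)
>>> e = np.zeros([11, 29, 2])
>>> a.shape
(19, 7, 11)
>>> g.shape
(11, 7)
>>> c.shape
(19,)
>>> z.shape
(11, 19)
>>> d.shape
(29, 19)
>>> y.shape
(11, 7, 7)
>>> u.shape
(7, 13, 7, 19)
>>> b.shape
(11, 7, 11)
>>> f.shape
(19,)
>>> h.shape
(19, 19)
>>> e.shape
(11, 29, 2)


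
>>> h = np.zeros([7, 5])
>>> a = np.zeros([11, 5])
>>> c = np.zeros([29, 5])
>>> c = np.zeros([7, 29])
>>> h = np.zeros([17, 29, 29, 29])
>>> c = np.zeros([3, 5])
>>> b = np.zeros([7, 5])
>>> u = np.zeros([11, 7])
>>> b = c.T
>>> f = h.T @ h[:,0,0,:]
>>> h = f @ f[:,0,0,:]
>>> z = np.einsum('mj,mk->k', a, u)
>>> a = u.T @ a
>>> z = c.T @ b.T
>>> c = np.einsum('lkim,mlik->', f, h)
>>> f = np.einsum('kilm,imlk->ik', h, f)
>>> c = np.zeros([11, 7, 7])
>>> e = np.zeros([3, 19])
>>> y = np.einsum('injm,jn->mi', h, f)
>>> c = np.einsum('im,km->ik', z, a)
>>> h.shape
(29, 29, 29, 29)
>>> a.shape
(7, 5)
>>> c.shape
(5, 7)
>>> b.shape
(5, 3)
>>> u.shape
(11, 7)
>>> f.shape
(29, 29)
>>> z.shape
(5, 5)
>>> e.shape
(3, 19)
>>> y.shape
(29, 29)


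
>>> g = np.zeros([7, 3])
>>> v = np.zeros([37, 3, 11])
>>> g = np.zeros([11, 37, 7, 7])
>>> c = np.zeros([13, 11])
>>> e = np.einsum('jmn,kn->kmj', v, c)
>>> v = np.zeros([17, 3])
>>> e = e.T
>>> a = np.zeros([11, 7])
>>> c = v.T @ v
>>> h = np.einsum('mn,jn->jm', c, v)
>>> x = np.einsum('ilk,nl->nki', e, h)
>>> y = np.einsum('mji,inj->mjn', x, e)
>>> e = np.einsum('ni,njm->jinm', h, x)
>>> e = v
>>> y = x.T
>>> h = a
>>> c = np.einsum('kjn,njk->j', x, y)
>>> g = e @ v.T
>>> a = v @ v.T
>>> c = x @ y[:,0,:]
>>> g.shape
(17, 17)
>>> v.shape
(17, 3)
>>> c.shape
(17, 13, 17)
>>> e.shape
(17, 3)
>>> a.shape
(17, 17)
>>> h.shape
(11, 7)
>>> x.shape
(17, 13, 37)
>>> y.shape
(37, 13, 17)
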